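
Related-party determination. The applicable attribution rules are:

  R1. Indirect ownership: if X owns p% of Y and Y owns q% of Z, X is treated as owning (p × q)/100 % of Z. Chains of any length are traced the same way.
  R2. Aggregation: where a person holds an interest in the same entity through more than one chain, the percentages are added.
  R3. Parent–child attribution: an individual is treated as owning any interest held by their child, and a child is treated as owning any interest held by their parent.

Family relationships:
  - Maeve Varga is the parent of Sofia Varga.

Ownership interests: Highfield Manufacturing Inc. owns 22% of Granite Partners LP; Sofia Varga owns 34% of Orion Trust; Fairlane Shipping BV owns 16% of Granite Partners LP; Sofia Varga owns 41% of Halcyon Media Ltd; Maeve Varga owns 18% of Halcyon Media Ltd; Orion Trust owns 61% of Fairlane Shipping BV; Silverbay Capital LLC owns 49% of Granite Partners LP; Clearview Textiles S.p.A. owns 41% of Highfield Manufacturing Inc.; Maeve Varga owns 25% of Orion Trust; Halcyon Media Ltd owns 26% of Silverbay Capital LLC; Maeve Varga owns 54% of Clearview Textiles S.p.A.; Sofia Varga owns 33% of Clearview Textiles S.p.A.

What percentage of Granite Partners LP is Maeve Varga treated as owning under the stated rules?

By parent–child attribution (R3), Maeve Varga is treated as also owning Sofia Varga's interest in Orion Trust, giving 25% + 34% = 59%.
By parent–child attribution (R3), Maeve Varga is treated as also owning Sofia Varga's interest in Halcyon Media Ltd, giving 18% + 41% = 59%.
By parent–child attribution (R3), Maeve Varga is treated as also owning Sofia Varga's interest in Clearview Textiles S.p.A, giving 54% + 33% = 87%.
Chain via Orion Trust → Fairlane Shipping BV (R1): 59% × 61% × 16% = 5.7584% of Granite Partners LP.
Chain via Halcyon Media Ltd → Silverbay Capital LLC (R1): 59% × 26% × 49% = 7.5166% of Granite Partners LP.
Chain via Clearview Textiles S.p.A. → Highfield Manufacturing Inc. (R1): 87% × 41% × 22% = 7.8474% of Granite Partners LP.
Aggregating (R2): 5.7584% + 7.5166% + 7.8474% = 21.1224%.

21.1224%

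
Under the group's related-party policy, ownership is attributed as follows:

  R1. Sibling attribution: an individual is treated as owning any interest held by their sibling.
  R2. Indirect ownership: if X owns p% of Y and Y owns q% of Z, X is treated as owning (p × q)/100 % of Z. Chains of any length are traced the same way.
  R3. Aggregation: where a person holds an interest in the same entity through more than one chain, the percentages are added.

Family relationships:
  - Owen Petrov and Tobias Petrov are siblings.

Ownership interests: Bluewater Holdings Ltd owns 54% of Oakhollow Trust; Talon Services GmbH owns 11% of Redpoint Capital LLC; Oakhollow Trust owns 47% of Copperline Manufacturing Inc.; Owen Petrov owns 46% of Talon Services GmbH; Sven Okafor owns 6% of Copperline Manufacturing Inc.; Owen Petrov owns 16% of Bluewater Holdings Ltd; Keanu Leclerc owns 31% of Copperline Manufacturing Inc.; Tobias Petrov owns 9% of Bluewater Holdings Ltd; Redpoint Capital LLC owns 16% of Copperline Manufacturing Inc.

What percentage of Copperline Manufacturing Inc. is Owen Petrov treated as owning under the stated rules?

By sibling attribution (R1), Owen Petrov is treated as also owning Tobias Petrov's interest in Bluewater Holdings Ltd, giving 16% + 9% = 25%.
Chain via Bluewater Holdings Ltd → Oakhollow Trust (R2): 25% × 54% × 47% = 6.345% of Copperline Manufacturing Inc.
Chain via Talon Services GmbH → Redpoint Capital LLC (R2): 46% × 11% × 16% = 0.8096% of Copperline Manufacturing Inc.
Aggregating (R3): 6.345% + 0.8096% = 7.1546%.

7.1546%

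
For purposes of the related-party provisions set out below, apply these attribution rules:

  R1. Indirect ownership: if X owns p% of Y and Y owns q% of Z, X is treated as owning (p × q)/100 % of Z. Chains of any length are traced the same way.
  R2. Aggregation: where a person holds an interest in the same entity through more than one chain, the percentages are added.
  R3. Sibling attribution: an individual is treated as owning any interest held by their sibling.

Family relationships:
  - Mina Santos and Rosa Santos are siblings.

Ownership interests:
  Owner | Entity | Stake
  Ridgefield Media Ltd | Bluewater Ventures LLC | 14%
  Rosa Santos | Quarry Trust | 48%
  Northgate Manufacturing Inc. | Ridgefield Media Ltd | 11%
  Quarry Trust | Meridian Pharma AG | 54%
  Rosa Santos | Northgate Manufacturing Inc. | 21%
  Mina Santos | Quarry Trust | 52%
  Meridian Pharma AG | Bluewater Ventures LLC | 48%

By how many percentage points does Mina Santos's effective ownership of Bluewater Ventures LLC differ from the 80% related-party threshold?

53.7566

By sibling attribution (R3), Mina Santos is treated as also owning Rosa Santos's interest in Quarry Trust, giving 52% + 48% = 100%.
By sibling attribution (R3), Mina Santos is treated as owning Rosa Santos's 21% interest in Northgate Manufacturing Inc.
Chain via Quarry Trust → Meridian Pharma AG (R1): 100% × 54% × 48% = 25.92% of Bluewater Ventures LLC.
Chain via Northgate Manufacturing Inc. → Ridgefield Media Ltd (R1): 21% × 11% × 14% = 0.3234% of Bluewater Ventures LLC.
Aggregating (R2): 25.92% + 0.3234% = 26.2434%.
26.2434% falls short of the 80% threshold by 53.7566 percentage points.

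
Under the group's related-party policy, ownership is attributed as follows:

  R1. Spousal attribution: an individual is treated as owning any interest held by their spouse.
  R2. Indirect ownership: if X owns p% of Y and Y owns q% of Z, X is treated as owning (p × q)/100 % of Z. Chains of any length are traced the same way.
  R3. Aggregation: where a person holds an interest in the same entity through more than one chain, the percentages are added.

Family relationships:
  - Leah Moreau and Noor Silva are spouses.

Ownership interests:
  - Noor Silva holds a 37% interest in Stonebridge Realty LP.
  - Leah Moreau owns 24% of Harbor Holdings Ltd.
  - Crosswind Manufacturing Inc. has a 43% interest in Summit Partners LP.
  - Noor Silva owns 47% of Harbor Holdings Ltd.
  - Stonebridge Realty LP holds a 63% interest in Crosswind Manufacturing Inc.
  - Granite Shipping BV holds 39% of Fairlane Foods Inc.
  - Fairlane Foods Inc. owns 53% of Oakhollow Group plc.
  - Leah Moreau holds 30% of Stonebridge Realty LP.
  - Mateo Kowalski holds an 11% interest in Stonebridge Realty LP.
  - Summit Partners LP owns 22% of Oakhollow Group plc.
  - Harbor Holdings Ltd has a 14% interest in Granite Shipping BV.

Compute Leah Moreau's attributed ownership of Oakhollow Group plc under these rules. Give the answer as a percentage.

By spousal attribution (R1), Leah Moreau is treated as also owning Noor Silva's interest in Stonebridge Realty LP, giving 30% + 37% = 67%.
By spousal attribution (R1), Leah Moreau is treated as also owning Noor Silva's interest in Harbor Holdings Ltd, giving 24% + 47% = 71%.
Chain via Stonebridge Realty LP → Crosswind Manufacturing Inc. → Summit Partners LP (R2): 67% × 63% × 43% × 22% = 3.993066% of Oakhollow Group plc.
Chain via Harbor Holdings Ltd → Granite Shipping BV → Fairlane Foods Inc. (R2): 71% × 14% × 39% × 53% = 2.054598% of Oakhollow Group plc.
Aggregating (R3): 3.993066% + 2.054598% = 6.047664%.

6.047664%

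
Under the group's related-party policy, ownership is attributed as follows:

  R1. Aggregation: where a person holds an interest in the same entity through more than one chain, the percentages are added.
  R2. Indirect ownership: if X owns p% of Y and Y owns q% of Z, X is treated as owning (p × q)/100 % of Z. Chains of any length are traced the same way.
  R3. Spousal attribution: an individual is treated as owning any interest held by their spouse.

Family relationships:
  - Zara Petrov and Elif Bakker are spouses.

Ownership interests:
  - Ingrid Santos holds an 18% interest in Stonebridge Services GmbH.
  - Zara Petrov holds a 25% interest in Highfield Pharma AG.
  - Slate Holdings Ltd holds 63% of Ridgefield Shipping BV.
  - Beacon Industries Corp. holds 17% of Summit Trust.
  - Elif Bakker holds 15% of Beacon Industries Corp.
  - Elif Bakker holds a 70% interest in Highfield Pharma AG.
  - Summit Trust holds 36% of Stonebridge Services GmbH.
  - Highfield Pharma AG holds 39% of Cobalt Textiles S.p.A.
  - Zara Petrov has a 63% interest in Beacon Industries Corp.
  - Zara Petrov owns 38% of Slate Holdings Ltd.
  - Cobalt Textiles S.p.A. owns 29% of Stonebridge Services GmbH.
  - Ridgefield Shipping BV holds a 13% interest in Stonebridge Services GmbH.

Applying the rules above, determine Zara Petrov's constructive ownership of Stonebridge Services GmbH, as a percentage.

18.6303%

By spousal attribution (R3), Zara Petrov is treated as also owning Elif Bakker's interest in Highfield Pharma AG, giving 25% + 70% = 95%.
By spousal attribution (R3), Zara Petrov is treated as also owning Elif Bakker's interest in Beacon Industries Corp, giving 63% + 15% = 78%.
Chain via Highfield Pharma AG → Cobalt Textiles S.p.A. (R2): 95% × 39% × 29% = 10.7445% of Stonebridge Services GmbH.
Chain via Slate Holdings Ltd → Ridgefield Shipping BV (R2): 38% × 63% × 13% = 3.1122% of Stonebridge Services GmbH.
Chain via Beacon Industries Corp. → Summit Trust (R2): 78% × 17% × 36% = 4.7736% of Stonebridge Services GmbH.
Aggregating (R1): 10.7445% + 3.1122% + 4.7736% = 18.6303%.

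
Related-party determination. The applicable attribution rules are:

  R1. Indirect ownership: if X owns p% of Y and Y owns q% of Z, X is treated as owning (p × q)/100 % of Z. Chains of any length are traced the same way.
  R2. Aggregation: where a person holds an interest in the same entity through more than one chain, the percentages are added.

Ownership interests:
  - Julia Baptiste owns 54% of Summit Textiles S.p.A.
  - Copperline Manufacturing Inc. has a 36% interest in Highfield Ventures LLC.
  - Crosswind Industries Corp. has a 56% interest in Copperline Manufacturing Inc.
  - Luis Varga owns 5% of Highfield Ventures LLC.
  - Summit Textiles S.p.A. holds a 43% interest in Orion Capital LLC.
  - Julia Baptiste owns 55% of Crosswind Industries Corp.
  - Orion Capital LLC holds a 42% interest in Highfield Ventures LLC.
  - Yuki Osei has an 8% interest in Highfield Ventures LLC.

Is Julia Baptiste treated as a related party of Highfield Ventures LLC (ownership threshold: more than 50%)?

No

Chain via Summit Textiles S.p.A. → Orion Capital LLC (R1): 54% × 43% × 42% = 9.7524% of Highfield Ventures LLC.
Chain via Crosswind Industries Corp. → Copperline Manufacturing Inc. (R1): 55% × 56% × 36% = 11.088% of Highfield Ventures LLC.
Aggregating (R2): 9.7524% + 11.088% = 20.8404%.
20.8404% does not exceed the 50% threshold, so Julia is not a related party to Highfield Ventures LLC.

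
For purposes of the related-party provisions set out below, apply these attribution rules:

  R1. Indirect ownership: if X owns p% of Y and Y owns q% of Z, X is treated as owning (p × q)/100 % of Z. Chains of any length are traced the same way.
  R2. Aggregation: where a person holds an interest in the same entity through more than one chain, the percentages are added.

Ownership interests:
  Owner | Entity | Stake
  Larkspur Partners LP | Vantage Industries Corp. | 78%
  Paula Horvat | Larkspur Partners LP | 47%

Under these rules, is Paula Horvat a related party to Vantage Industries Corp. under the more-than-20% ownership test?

Yes

Chain via Larkspur Partners LP (R1): 47% × 78% = 36.66% of Vantage Industries Corp.
36.66% exceeds the 20% threshold, so Paula is a related party to Vantage Industries Corp.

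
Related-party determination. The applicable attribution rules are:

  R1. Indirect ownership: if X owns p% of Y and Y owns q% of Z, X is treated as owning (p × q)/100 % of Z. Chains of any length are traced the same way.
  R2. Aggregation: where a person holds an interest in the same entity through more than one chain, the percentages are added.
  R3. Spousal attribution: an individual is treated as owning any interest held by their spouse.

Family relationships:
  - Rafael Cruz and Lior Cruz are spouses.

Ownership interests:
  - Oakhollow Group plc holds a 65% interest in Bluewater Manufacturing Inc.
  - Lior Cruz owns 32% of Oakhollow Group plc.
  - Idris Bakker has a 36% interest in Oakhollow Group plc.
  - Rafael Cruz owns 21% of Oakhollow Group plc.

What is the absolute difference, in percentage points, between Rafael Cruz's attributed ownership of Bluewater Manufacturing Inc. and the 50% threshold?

15.55

By spousal attribution (R3), Rafael Cruz is treated as also owning Lior Cruz's interest in Oakhollow Group plc, giving 21% + 32% = 53%.
Chain via Oakhollow Group plc (R1): 53% × 65% = 34.45% of Bluewater Manufacturing Inc.
34.45% falls short of the 50% threshold by 15.55 percentage points.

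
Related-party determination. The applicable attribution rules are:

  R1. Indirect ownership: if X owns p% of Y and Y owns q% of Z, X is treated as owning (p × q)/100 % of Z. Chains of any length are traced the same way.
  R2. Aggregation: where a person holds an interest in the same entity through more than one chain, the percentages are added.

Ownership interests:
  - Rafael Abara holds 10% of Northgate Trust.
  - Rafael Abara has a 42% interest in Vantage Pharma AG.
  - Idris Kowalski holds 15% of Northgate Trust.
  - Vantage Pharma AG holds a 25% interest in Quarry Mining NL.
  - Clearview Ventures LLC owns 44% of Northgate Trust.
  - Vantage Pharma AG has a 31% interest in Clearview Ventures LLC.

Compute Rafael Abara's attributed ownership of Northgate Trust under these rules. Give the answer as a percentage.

Chain via Vantage Pharma AG → Clearview Ventures LLC (R1): 42% × 31% × 44% = 5.7288% of Northgate Trust.
Direct interest in Northgate Trust: 10%.
Aggregating (R2): 5.7288% + 10% = 15.7288%.

15.7288%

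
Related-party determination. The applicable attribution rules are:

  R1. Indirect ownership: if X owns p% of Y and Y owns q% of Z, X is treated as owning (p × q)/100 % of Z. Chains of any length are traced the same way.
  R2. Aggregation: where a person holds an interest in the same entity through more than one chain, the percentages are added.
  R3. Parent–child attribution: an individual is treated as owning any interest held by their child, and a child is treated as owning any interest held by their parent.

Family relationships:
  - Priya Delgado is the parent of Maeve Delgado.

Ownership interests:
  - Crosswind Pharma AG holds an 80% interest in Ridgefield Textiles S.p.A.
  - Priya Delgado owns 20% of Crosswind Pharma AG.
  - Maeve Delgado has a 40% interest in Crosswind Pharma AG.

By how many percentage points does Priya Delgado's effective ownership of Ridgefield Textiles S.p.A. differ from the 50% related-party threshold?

2

By parent–child attribution (R3), Priya Delgado is treated as also owning Maeve Delgado's interest in Crosswind Pharma AG, giving 20% + 40% = 60%.
Chain via Crosswind Pharma AG (R1): 60% × 80% = 48% of Ridgefield Textiles S.p.A.
48% falls short of the 50% threshold by 2 percentage points.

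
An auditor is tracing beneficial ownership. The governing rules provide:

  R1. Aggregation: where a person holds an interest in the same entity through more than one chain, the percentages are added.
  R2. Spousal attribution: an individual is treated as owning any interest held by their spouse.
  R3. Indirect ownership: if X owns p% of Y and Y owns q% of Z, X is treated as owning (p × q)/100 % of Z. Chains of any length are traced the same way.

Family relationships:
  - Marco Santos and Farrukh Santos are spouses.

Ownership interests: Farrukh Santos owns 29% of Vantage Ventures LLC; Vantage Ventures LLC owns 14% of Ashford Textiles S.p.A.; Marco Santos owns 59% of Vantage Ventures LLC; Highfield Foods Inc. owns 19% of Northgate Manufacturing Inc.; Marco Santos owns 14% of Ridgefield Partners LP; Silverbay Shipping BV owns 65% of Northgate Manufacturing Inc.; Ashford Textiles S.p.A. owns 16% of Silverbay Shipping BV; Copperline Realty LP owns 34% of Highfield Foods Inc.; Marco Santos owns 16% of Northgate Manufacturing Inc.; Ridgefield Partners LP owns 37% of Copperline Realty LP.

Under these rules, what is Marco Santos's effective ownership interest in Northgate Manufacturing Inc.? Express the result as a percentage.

By spousal attribution (R2), Marco Santos is treated as also owning Farrukh Santos's interest in Vantage Ventures LLC, giving 59% + 29% = 88%.
Chain via Vantage Ventures LLC → Ashford Textiles S.p.A. → Silverbay Shipping BV (R3): 88% × 14% × 16% × 65% = 1.28128% of Northgate Manufacturing Inc.
Chain via Ridgefield Partners LP → Copperline Realty LP → Highfield Foods Inc. (R3): 14% × 37% × 34% × 19% = 0.334628% of Northgate Manufacturing Inc.
Direct interest in Northgate Manufacturing Inc: 16%.
Aggregating (R1): 1.28128% + 0.334628% + 16% = 17.615908%.

17.615908%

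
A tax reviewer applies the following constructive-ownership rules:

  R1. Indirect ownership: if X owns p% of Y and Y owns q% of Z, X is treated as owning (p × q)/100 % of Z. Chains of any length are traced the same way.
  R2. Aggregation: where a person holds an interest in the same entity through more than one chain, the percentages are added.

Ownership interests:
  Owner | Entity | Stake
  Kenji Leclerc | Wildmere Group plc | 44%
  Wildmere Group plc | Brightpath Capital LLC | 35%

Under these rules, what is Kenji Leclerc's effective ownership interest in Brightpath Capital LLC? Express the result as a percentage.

15.4%

Chain via Wildmere Group plc (R1): 44% × 35% = 15.4% of Brightpath Capital LLC.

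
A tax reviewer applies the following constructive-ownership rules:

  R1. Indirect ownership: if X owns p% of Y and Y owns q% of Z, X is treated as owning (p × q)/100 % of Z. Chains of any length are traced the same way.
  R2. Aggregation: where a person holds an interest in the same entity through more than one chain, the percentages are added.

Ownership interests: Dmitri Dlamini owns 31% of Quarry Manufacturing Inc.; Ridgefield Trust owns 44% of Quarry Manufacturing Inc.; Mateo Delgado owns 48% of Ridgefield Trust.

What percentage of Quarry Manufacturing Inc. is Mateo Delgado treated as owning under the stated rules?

Chain via Ridgefield Trust (R1): 48% × 44% = 21.12% of Quarry Manufacturing Inc.

21.12%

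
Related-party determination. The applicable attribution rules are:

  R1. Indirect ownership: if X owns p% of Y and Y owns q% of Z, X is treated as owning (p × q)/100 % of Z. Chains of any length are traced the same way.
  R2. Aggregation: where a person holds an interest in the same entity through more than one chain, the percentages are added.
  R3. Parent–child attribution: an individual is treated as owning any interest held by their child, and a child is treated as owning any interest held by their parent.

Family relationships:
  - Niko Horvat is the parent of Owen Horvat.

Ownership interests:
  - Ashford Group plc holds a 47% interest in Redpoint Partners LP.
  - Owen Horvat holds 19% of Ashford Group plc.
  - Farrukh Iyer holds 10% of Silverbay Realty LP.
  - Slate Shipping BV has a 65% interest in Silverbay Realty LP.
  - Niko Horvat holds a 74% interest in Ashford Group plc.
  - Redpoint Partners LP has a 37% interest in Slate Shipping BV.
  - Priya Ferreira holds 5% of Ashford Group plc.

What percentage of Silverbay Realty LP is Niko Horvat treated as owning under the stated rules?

10.512255%

By parent–child attribution (R3), Niko Horvat is treated as also owning Owen Horvat's interest in Ashford Group plc, giving 74% + 19% = 93%.
Chain via Ashford Group plc → Redpoint Partners LP → Slate Shipping BV (R1): 93% × 47% × 37% × 65% = 10.512255% of Silverbay Realty LP.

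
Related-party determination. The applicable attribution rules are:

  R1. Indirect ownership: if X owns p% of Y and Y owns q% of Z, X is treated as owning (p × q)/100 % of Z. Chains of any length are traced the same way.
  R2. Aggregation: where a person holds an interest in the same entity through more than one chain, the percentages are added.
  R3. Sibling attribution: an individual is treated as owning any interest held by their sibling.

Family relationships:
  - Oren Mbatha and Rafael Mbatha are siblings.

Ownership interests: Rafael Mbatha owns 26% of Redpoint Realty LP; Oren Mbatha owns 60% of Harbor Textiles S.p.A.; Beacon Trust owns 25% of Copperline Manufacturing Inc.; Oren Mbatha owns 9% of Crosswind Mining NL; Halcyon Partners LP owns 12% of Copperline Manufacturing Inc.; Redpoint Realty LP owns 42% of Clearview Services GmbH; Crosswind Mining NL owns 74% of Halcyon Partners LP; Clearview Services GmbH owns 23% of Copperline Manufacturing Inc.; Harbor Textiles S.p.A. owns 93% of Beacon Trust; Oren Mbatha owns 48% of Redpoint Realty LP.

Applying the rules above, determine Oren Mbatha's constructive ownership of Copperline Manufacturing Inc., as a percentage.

21.8976%

By sibling attribution (R3), Oren Mbatha is treated as also owning Rafael Mbatha's interest in Redpoint Realty LP, giving 48% + 26% = 74%.
Chain via Harbor Textiles S.p.A. → Beacon Trust (R1): 60% × 93% × 25% = 13.95% of Copperline Manufacturing Inc.
Chain via Crosswind Mining NL → Halcyon Partners LP (R1): 9% × 74% × 12% = 0.7992% of Copperline Manufacturing Inc.
Chain via Redpoint Realty LP → Clearview Services GmbH (R1): 74% × 42% × 23% = 7.1484% of Copperline Manufacturing Inc.
Aggregating (R2): 13.95% + 0.7992% + 7.1484% = 21.8976%.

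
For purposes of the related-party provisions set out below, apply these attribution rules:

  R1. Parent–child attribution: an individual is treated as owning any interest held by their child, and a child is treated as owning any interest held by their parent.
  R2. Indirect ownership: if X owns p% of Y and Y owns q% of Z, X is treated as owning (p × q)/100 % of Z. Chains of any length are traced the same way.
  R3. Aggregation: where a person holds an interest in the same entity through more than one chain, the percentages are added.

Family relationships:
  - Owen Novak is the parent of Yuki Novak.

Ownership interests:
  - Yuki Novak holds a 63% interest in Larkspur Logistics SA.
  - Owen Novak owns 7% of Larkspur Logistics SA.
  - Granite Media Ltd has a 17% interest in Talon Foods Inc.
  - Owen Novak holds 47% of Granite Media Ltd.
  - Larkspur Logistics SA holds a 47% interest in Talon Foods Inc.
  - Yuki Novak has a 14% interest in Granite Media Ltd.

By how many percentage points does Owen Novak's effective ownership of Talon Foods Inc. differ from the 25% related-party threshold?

By parent–child attribution (R1), Owen Novak is treated as also owning Yuki Novak's interest in Larkspur Logistics SA, giving 7% + 63% = 70%.
By parent–child attribution (R1), Owen Novak is treated as also owning Yuki Novak's interest in Granite Media Ltd, giving 47% + 14% = 61%.
Chain via Larkspur Logistics SA (R2): 70% × 47% = 32.9% of Talon Foods Inc.
Chain via Granite Media Ltd (R2): 61% × 17% = 10.37% of Talon Foods Inc.
Aggregating (R3): 32.9% + 10.37% = 43.27%.
43.27% exceeds the 25% threshold by 18.27 percentage points.

18.27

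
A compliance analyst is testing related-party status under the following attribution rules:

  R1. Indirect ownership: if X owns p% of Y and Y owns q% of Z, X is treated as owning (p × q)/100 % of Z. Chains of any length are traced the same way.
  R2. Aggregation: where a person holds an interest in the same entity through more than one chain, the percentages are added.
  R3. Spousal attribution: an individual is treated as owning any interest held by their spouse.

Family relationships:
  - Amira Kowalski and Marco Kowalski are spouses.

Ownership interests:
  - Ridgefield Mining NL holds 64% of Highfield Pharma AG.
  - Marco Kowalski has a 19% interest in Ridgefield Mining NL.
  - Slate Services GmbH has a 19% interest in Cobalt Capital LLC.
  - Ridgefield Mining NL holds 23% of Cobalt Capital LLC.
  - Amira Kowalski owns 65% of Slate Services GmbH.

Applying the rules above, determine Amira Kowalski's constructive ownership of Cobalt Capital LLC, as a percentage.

16.72%

By spousal attribution (R3), Amira Kowalski is treated as owning Marco Kowalski's 19% interest in Ridgefield Mining NL.
Chain via Slate Services GmbH (R1): 65% × 19% = 12.35% of Cobalt Capital LLC.
Chain via Ridgefield Mining NL (R1): 19% × 23% = 4.37% of Cobalt Capital LLC.
Aggregating (R2): 12.35% + 4.37% = 16.72%.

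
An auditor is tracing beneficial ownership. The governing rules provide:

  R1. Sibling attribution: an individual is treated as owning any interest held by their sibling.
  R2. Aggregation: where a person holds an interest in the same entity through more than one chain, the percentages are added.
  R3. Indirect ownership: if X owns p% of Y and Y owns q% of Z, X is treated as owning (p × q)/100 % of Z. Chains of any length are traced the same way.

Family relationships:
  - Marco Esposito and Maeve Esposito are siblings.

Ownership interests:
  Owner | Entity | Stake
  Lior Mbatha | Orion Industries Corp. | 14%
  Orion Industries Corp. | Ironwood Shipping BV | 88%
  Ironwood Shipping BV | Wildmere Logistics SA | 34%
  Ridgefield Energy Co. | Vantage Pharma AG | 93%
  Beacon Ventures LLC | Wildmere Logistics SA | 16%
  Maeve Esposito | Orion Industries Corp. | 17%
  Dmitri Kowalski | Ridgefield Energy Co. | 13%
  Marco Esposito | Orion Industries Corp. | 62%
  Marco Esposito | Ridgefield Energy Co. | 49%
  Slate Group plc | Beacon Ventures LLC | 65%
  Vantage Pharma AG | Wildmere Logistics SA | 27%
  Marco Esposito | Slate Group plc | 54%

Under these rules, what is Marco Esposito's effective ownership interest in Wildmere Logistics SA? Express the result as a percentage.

41.5567%

By sibling attribution (R1), Marco Esposito is treated as also owning Maeve Esposito's interest in Orion Industries Corp, giving 62% + 17% = 79%.
Chain via Slate Group plc → Beacon Ventures LLC (R3): 54% × 65% × 16% = 5.616% of Wildmere Logistics SA.
Chain via Orion Industries Corp. → Ironwood Shipping BV (R3): 79% × 88% × 34% = 23.6368% of Wildmere Logistics SA.
Chain via Ridgefield Energy Co. → Vantage Pharma AG (R3): 49% × 93% × 27% = 12.3039% of Wildmere Logistics SA.
Aggregating (R2): 5.616% + 23.6368% + 12.3039% = 41.5567%.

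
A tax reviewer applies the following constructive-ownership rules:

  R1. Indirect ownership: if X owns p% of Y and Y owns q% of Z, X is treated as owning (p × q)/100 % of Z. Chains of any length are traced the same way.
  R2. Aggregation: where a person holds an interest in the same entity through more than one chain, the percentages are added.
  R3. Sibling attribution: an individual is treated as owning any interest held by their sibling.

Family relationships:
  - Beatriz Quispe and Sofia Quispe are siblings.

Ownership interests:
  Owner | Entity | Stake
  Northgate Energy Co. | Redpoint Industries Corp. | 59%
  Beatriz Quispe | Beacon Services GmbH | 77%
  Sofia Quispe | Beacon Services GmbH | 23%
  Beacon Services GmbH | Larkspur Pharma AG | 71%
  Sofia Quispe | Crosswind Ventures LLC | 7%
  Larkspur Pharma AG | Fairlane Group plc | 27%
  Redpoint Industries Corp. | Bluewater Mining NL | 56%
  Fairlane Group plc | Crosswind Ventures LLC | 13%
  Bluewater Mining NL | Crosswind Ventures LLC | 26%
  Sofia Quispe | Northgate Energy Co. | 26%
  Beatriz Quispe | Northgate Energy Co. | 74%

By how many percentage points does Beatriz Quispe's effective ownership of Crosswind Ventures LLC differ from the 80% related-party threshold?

By sibling attribution (R3), Beatriz Quispe is treated as also owning Sofia Quispe's interest in Beacon Services GmbH, giving 77% + 23% = 100%.
By sibling attribution (R3), Beatriz Quispe is treated as also owning Sofia Quispe's interest in Northgate Energy Co, giving 74% + 26% = 100%.
By sibling attribution (R3), Beatriz Quispe is treated as owning Sofia Quispe's 7% interest in Crosswind Ventures LLC.
Chain via Beacon Services GmbH → Larkspur Pharma AG → Fairlane Group plc (R1): 100% × 71% × 27% × 13% = 2.4921% of Crosswind Ventures LLC.
Chain via Northgate Energy Co. → Redpoint Industries Corp. → Bluewater Mining NL (R1): 100% × 59% × 56% × 26% = 8.5904% of Crosswind Ventures LLC.
Direct interest in Crosswind Ventures LLC: 7%.
Aggregating (R2): 2.4921% + 8.5904% + 7% = 18.0825%.
18.0825% falls short of the 80% threshold by 61.9175 percentage points.

61.9175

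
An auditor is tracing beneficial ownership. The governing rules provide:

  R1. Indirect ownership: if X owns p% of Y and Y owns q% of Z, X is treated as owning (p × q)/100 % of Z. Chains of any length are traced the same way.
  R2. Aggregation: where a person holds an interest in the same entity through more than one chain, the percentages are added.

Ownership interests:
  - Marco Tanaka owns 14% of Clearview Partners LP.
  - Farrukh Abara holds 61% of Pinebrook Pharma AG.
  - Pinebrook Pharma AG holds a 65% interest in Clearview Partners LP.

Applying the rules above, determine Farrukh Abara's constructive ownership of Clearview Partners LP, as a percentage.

39.65%

Chain via Pinebrook Pharma AG (R1): 61% × 65% = 39.65% of Clearview Partners LP.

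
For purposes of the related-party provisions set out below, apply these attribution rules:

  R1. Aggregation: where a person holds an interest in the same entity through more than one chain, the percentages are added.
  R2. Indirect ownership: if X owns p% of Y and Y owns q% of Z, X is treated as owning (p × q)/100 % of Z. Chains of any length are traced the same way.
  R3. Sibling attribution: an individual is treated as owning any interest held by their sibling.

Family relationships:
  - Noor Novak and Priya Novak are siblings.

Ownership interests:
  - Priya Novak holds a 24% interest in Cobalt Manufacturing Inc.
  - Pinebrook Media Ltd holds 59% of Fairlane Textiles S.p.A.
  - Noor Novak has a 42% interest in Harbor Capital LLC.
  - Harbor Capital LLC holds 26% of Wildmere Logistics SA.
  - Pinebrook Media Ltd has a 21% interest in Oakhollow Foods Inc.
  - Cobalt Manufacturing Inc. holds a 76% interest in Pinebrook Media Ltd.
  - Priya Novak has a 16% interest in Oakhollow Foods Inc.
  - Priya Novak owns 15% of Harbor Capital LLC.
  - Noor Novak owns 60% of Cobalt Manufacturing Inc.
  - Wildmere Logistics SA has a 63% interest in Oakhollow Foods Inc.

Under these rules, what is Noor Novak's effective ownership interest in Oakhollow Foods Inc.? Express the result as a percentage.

38.743%

By sibling attribution (R3), Noor Novak is treated as also owning Priya Novak's interest in Cobalt Manufacturing Inc, giving 60% + 24% = 84%.
By sibling attribution (R3), Noor Novak is treated as also owning Priya Novak's interest in Harbor Capital LLC, giving 42% + 15% = 57%.
By sibling attribution (R3), Noor Novak is treated as owning Priya Novak's 16% interest in Oakhollow Foods Inc.
Chain via Cobalt Manufacturing Inc. → Pinebrook Media Ltd (R2): 84% × 76% × 21% = 13.4064% of Oakhollow Foods Inc.
Chain via Harbor Capital LLC → Wildmere Logistics SA (R2): 57% × 26% × 63% = 9.3366% of Oakhollow Foods Inc.
Direct interest in Oakhollow Foods Inc: 16%.
Aggregating (R1): 13.4064% + 9.3366% + 16% = 38.743%.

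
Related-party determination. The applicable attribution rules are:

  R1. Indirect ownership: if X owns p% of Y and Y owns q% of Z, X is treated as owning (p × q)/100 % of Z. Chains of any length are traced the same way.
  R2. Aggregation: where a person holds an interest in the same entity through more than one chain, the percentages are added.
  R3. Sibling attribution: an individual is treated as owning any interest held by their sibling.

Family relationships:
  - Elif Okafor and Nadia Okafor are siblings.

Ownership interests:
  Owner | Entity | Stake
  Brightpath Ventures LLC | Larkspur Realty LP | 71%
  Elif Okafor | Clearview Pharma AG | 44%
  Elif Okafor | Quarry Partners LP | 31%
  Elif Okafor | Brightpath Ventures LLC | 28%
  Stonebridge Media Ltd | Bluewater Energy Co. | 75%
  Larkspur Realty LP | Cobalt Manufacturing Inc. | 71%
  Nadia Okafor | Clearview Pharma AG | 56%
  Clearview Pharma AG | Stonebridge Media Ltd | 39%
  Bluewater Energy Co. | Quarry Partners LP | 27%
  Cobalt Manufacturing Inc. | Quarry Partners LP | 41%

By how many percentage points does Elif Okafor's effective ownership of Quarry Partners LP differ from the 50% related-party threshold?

5.315432

By sibling attribution (R3), Elif Okafor is treated as also owning Nadia Okafor's interest in Clearview Pharma AG, giving 44% + 56% = 100%.
Chain via Clearview Pharma AG → Stonebridge Media Ltd → Bluewater Energy Co. (R1): 100% × 39% × 75% × 27% = 7.8975% of Quarry Partners LP.
Chain via Brightpath Ventures LLC → Larkspur Realty LP → Cobalt Manufacturing Inc. (R1): 28% × 71% × 71% × 41% = 5.787068% of Quarry Partners LP.
Direct interest in Quarry Partners LP: 31%.
Aggregating (R2): 7.8975% + 5.787068% + 31% = 44.684568%.
44.684568% falls short of the 50% threshold by 5.315432 percentage points.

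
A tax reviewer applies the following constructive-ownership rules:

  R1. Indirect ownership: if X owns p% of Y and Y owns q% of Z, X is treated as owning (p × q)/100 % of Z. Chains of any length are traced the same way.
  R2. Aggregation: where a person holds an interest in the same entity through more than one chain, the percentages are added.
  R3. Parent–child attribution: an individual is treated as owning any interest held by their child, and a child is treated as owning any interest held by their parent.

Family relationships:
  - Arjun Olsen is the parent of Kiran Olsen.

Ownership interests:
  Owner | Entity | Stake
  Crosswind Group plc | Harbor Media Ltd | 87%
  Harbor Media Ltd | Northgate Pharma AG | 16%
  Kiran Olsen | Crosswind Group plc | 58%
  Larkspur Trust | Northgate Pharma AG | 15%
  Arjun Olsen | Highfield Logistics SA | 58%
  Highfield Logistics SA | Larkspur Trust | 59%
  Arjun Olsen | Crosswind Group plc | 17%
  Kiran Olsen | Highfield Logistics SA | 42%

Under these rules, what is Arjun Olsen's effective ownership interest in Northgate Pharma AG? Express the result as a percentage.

By parent–child attribution (R3), Arjun Olsen is treated as also owning Kiran Olsen's interest in Highfield Logistics SA, giving 58% + 42% = 100%.
By parent–child attribution (R3), Arjun Olsen is treated as also owning Kiran Olsen's interest in Crosswind Group plc, giving 17% + 58% = 75%.
Chain via Highfield Logistics SA → Larkspur Trust (R1): 100% × 59% × 15% = 8.85% of Northgate Pharma AG.
Chain via Crosswind Group plc → Harbor Media Ltd (R1): 75% × 87% × 16% = 10.44% of Northgate Pharma AG.
Aggregating (R2): 8.85% + 10.44% = 19.29%.

19.29%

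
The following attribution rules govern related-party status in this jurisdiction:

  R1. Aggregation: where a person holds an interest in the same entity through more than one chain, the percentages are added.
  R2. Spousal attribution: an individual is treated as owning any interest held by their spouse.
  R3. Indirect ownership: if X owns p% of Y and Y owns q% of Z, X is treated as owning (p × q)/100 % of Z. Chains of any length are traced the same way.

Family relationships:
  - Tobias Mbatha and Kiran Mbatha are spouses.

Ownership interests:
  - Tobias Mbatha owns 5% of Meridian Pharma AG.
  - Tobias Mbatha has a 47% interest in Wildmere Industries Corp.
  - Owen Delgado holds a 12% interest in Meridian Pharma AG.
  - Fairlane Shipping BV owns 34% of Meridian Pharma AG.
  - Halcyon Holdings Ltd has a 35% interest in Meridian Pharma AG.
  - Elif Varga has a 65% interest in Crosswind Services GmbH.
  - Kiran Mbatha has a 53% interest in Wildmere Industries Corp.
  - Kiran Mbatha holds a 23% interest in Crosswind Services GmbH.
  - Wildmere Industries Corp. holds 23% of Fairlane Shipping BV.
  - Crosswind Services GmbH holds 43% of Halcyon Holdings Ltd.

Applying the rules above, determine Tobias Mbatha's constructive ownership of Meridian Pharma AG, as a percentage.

16.2815%

By spousal attribution (R2), Tobias Mbatha is treated as also owning Kiran Mbatha's interest in Wildmere Industries Corp, giving 47% + 53% = 100%.
By spousal attribution (R2), Tobias Mbatha is treated as owning Kiran Mbatha's 23% interest in Crosswind Services GmbH.
Chain via Wildmere Industries Corp. → Fairlane Shipping BV (R3): 100% × 23% × 34% = 7.82% of Meridian Pharma AG.
Direct interest in Meridian Pharma AG: 5%.
Chain via Crosswind Services GmbH → Halcyon Holdings Ltd (R3): 23% × 43% × 35% = 3.4615% of Meridian Pharma AG.
Aggregating (R1): 7.82% + 5% + 3.4615% = 16.2815%.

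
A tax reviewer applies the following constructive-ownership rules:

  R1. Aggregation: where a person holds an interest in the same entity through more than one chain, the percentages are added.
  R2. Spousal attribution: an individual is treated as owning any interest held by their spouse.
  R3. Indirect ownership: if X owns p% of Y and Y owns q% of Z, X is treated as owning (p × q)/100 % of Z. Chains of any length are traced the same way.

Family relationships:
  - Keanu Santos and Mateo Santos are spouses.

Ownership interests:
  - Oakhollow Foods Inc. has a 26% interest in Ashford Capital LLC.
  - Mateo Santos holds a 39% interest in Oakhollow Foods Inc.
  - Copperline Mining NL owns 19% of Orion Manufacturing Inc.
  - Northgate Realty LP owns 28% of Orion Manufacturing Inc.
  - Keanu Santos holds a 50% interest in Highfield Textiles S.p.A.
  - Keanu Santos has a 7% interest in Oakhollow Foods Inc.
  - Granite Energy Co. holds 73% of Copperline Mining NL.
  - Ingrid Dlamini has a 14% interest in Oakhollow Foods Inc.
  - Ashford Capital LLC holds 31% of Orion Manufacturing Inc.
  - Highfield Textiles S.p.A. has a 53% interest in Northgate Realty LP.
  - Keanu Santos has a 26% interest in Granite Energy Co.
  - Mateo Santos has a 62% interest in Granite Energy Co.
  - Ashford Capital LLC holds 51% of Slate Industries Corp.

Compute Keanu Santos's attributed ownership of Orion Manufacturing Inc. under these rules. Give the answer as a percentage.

23.3332%

By spousal attribution (R2), Keanu Santos is treated as also owning Mateo Santos's interest in Granite Energy Co, giving 26% + 62% = 88%.
By spousal attribution (R2), Keanu Santos is treated as also owning Mateo Santos's interest in Oakhollow Foods Inc, giving 7% + 39% = 46%.
Chain via Highfield Textiles S.p.A. → Northgate Realty LP (R3): 50% × 53% × 28% = 7.42% of Orion Manufacturing Inc.
Chain via Granite Energy Co. → Copperline Mining NL (R3): 88% × 73% × 19% = 12.2056% of Orion Manufacturing Inc.
Chain via Oakhollow Foods Inc. → Ashford Capital LLC (R3): 46% × 26% × 31% = 3.7076% of Orion Manufacturing Inc.
Aggregating (R1): 7.42% + 12.2056% + 3.7076% = 23.3332%.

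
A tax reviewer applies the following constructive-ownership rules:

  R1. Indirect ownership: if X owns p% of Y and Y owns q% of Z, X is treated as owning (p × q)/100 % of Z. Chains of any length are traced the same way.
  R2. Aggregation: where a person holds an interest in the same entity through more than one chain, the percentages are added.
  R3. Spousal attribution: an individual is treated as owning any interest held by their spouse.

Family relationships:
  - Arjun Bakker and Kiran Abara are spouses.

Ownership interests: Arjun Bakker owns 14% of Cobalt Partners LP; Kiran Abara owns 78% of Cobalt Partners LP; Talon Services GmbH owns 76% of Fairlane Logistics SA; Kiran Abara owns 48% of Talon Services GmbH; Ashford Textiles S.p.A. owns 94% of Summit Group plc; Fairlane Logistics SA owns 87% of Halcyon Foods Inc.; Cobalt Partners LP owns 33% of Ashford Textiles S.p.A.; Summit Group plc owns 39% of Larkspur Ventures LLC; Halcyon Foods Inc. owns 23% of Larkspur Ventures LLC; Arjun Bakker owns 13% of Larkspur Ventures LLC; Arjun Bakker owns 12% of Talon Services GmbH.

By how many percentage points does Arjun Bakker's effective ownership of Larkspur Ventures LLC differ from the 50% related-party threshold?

By spousal attribution (R3), Arjun Bakker is treated as also owning Kiran Abara's interest in Talon Services GmbH, giving 12% + 48% = 60%.
By spousal attribution (R3), Arjun Bakker is treated as also owning Kiran Abara's interest in Cobalt Partners LP, giving 14% + 78% = 92%.
Chain via Talon Services GmbH → Fairlane Logistics SA → Halcyon Foods Inc. (R1): 60% × 76% × 87% × 23% = 9.12456% of Larkspur Ventures LLC.
Chain via Cobalt Partners LP → Ashford Textiles S.p.A. → Summit Group plc (R1): 92% × 33% × 94% × 39% = 11.129976% of Larkspur Ventures LLC.
Direct interest in Larkspur Ventures LLC: 13%.
Aggregating (R2): 9.12456% + 11.129976% + 13% = 33.254536%.
33.254536% falls short of the 50% threshold by 16.745464 percentage points.

16.745464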